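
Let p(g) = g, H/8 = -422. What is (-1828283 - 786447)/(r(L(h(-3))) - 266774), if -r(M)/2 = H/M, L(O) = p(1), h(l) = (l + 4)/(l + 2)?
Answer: 1307365/130011 ≈ 10.056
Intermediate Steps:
H = -3376 (H = 8*(-422) = -3376)
h(l) = (4 + l)/(2 + l)
L(O) = 1
r(M) = 6752/M (r(M) = -(-6752)/M = 6752/M)
(-1828283 - 786447)/(r(L(h(-3))) - 266774) = (-1828283 - 786447)/(6752/1 - 266774) = -2614730/(6752*1 - 266774) = -2614730/(6752 - 266774) = -2614730/(-260022) = -2614730*(-1/260022) = 1307365/130011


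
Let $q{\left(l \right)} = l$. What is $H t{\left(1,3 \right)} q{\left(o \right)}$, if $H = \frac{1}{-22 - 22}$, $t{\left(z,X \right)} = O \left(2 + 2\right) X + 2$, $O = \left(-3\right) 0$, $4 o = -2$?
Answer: $\frac{1}{44} \approx 0.022727$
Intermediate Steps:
$o = - \frac{1}{2}$ ($o = \frac{1}{4} \left(-2\right) = - \frac{1}{2} \approx -0.5$)
$O = 0$
$t{\left(z,X \right)} = 2$ ($t{\left(z,X \right)} = 0 \left(2 + 2\right) X + 2 = 0 \cdot 4 X + 2 = 0 X + 2 = 0 + 2 = 2$)
$H = - \frac{1}{44}$ ($H = \frac{1}{-44} = - \frac{1}{44} \approx -0.022727$)
$H t{\left(1,3 \right)} q{\left(o \right)} = \left(- \frac{1}{44}\right) 2 \left(- \frac{1}{2}\right) = \left(- \frac{1}{22}\right) \left(- \frac{1}{2}\right) = \frac{1}{44}$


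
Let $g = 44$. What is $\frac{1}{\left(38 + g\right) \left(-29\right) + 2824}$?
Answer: $\frac{1}{446} \approx 0.0022422$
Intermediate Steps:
$\frac{1}{\left(38 + g\right) \left(-29\right) + 2824} = \frac{1}{\left(38 + 44\right) \left(-29\right) + 2824} = \frac{1}{82 \left(-29\right) + 2824} = \frac{1}{-2378 + 2824} = \frac{1}{446}$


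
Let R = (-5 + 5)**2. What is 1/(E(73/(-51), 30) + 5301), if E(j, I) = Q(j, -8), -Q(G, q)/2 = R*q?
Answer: 1/5301 ≈ 0.00018864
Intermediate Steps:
R = 0 (R = 0**2 = 0)
Q(G, q) = 0 (Q(G, q) = -0*q = -2*0 = 0)
E(j, I) = 0
1/(E(73/(-51), 30) + 5301) = 1/(0 + 5301) = 1/5301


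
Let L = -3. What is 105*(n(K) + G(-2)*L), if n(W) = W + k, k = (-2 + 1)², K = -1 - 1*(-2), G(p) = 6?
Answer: -1680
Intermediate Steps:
K = 1 (K = -1 + 2 = 1)
k = 1 (k = (-1)² = 1)
n(W) = 1 + W (n(W) = W + 1 = 1 + W)
105*(n(K) + G(-2)*L) = 105*((1 + 1) + 6*(-3)) = 105*(2 - 18) = 105*(-16) = -1680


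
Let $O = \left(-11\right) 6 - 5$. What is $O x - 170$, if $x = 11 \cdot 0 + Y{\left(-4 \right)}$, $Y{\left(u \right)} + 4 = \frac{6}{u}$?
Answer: $\frac{441}{2} \approx 220.5$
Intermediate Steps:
$Y{\left(u \right)} = -4 + \frac{6}{u}$
$x = - \frac{11}{2}$ ($x = 11 \cdot 0 - \left(4 - \frac{6}{-4}\right) = 0 + \left(-4 + 6 \left(- \frac{1}{4}\right)\right) = 0 - \frac{11}{2} = - \frac{11}{2} \approx -5.5$)
$O = -71$ ($O = -66 - 5 = -71$)
$O x - 170 = \left(-71\right) \left(- \frac{11}{2}\right) - 170 = \frac{781}{2} - 170 = \frac{441}{2}$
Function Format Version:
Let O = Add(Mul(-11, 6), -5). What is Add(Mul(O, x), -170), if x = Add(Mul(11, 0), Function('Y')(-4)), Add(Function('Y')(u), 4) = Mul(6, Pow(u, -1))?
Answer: Rational(441, 2) ≈ 220.50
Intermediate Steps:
Function('Y')(u) = Add(-4, Mul(6, Pow(u, -1)))
x = Rational(-11, 2) (x = Add(Mul(11, 0), Add(-4, Mul(6, Pow(-4, -1)))) = Add(0, Add(-4, Mul(6, Rational(-1, 4)))) = Add(0, Add(-4, Rational(-3, 2))) = Add(0, Rational(-11, 2)) = Rational(-11, 2) ≈ -5.5000)
O = -71 (O = Add(-66, -5) = -71)
Add(Mul(O, x), -170) = Add(Mul(-71, Rational(-11, 2)), -170) = Add(Rational(781, 2), -170) = Rational(441, 2)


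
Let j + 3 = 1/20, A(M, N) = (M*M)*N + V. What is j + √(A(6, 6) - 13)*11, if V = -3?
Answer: -59/20 + 110*√2 ≈ 152.61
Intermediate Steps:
A(M, N) = -3 + N*M² (A(M, N) = (M*M)*N - 3 = M²*N - 3 = N*M² - 3 = -3 + N*M²)
j = -59/20 (j = -3 + 1/20 = -59/20 ≈ -2.9500)
j + √(A(6, 6) - 13)*11 = -59/20 + √((-3 + 6*6²) - 13)*11 = -59/20 + √((-3 + 6*36) - 13)*11 = -59/20 + √((-3 + 216) - 13)*11 = -59/20 + √(213 - 13)*11 = -59/20 + √200*11 = -59/20 + (10*√2)*11 = -59/20 + 110*√2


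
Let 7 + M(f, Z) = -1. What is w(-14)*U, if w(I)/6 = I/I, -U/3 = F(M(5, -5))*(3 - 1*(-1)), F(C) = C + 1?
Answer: 504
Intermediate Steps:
M(f, Z) = -8 (M(f, Z) = -7 - 1 = -8)
F(C) = 1 + C
U = 84 (U = -3*(1 - 8)*(3 - 1*(-1)) = -(-21)*(3 + 1) = -(-21)*4 = -3*(-28) = 84)
w(I) = 6 (w(I) = 6*(I/I) = 6*1 = 6)
w(-14)*U = 6*84 = 504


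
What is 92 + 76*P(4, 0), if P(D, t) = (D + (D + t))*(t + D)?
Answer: 2524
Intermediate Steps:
P(D, t) = (D + t)*(t + 2*D) (P(D, t) = (t + 2*D)*(D + t) = (D + t)*(t + 2*D))
92 + 76*P(4, 0) = 92 + 76*(0**2 + 2*4**2 + 3*4*0) = 92 + 76*(0 + 2*16 + 0) = 92 + 76*(0 + 32 + 0) = 92 + 76*32 = 92 + 2432 = 2524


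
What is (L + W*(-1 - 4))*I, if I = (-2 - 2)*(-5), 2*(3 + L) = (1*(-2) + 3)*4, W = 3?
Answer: -320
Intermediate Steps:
L = -1 (L = -3 + ((1*(-2) + 3)*4)/2 = -3 + ((-2 + 3)*4)/2 = -3 + (1*4)/2 = -3 + (½)*4 = -3 + 2 = -1)
I = 20 (I = -4*(-5) = 20)
(L + W*(-1 - 4))*I = (-1 + 3*(-1 - 4))*20 = (-1 + 3*(-5))*20 = (-1 - 15)*20 = -16*20 = -320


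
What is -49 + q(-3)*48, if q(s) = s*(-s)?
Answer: -481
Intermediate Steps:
q(s) = -s²
-49 + q(-3)*48 = -49 - 1*(-3)²*48 = -49 - 1*9*48 = -49 - 9*48 = -49 - 432 = -481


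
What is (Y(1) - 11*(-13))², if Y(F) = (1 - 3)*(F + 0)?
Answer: 19881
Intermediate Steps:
Y(F) = -2*F
(Y(1) - 11*(-13))² = (-2*1 - 11*(-13))² = (-2 + 143)² = 141² = 19881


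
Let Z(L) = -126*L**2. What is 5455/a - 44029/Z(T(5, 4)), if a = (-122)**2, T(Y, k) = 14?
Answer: 197511079/91893816 ≈ 2.1493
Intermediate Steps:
a = 14884
5455/a - 44029/Z(T(5, 4)) = 5455/14884 - 44029/((-126*14**2)) = 5455*(1/14884) - 44029/((-126*196)) = 5455/14884 - 44029/(-24696) = 5455/14884 - 44029*(-1/24696) = 5455/14884 + 44029/24696 = 197511079/91893816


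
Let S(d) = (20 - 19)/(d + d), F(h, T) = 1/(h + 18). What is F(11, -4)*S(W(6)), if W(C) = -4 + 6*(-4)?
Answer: -1/1624 ≈ -0.00061576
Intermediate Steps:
F(h, T) = 1/(18 + h)
W(C) = -28 (W(C) = -4 - 24 = -28)
S(d) = 1/(2*d)
F(11, -4)*S(W(6)) = ((½)/(-28))/(18 + 11) = ((½)*(-1/28))/29 = (1/29)*(-1/56) = -1/1624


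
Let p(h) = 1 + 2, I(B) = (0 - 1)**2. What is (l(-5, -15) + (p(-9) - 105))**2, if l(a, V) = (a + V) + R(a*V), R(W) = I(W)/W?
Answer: 83704201/5625 ≈ 14881.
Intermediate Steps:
I(B) = 1 (I(B) = (-1)**2 = 1)
R(W) = 1/W
l(a, V) = V + a + 1/(V*a) (l(a, V) = (a + V) + 1/(a*V) = (V + a) + 1/(V*a) = V + a + 1/(V*a))
p(h) = 3
(l(-5, -15) + (p(-9) - 105))**2 = ((-15 - 5 + 1/(-15*(-5))) + (3 - 105))**2 = ((-15 - 5 - 1/15*(-1/5)) - 102)**2 = ((-15 - 5 + 1/75) - 102)**2 = (-1499/75 - 102)**2 = (-9149/75)**2 = 83704201/5625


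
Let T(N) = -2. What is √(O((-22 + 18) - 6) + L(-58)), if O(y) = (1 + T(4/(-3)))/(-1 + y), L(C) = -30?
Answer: I*√3619/11 ≈ 5.4689*I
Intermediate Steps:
O(y) = -1/(-1 + y) (O(y) = (1 - 2)/(-1 + y) = -1/(-1 + y))
√(O((-22 + 18) - 6) + L(-58)) = √(-1/(-1 + ((-22 + 18) - 6)) - 30) = √(-1/(-1 + (-4 - 6)) - 30) = √(-1/(-1 - 10) - 30) = √(-1/(-11) - 30) = √(-1*(-1/11) - 30) = √(1/11 - 30) = √(-329/11) = I*√3619/11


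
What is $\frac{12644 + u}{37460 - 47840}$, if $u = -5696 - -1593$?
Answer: $- \frac{2847}{3460} \approx -0.82283$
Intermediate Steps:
$u = -4103$ ($u = -5696 + 1593 = -4103$)
$\frac{12644 + u}{37460 - 47840} = \frac{12644 - 4103}{37460 - 47840} = \frac{8541}{-10380} = 8541 \left(- \frac{1}{10380}\right) = - \frac{2847}{3460}$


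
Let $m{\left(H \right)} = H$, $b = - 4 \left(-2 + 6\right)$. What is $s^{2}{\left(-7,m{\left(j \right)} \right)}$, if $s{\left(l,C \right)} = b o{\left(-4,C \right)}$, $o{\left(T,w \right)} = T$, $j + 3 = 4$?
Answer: $4096$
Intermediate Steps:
$b = -16$ ($b = \left(-4\right) 4 = -16$)
$j = 1$ ($j = -3 + 4 = 1$)
$s{\left(l,C \right)} = 64$ ($s{\left(l,C \right)} = \left(-16\right) \left(-4\right) = 64$)
$s^{2}{\left(-7,m{\left(j \right)} \right)} = 64^{2} = 4096$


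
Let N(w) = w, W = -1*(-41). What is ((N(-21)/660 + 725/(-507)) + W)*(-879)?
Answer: -1292156663/37180 ≈ -34754.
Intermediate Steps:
W = 41
((N(-21)/660 + 725/(-507)) + W)*(-879) = ((-21/660 + 725/(-507)) + 41)*(-879) = ((-21*1/660 + 725*(-1/507)) + 41)*(-879) = ((-7/220 - 725/507) + 41)*(-879) = (-163049/111540 + 41)*(-879) = (4410091/111540)*(-879) = -1292156663/37180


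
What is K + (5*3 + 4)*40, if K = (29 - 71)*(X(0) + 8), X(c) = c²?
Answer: 424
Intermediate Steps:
K = -336 (K = (29 - 71)*(0² + 8) = -42*(0 + 8) = -42*8 = -336)
K + (5*3 + 4)*40 = -336 + (5*3 + 4)*40 = -336 + (15 + 4)*40 = -336 + 19*40 = -336 + 760 = 424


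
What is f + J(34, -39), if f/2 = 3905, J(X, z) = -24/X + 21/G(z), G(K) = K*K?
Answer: 67308425/8619 ≈ 7809.3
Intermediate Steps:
G(K) = K**2
J(X, z) = -24/X + 21/z**2 (J(X, z) = -24/X + 21/(z**2) = -24/X + 21/z**2)
f = 7810 (f = 2*3905 = 7810)
f + J(34, -39) = 7810 + (-24/34 + 21/(-39)**2) = 7810 + (-24*1/34 + 21*(1/1521)) = 7810 + (-12/17 + 7/507) = 7810 - 5965/8619 = 67308425/8619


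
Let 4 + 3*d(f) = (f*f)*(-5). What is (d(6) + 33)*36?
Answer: -1020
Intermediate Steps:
d(f) = -4/3 - 5*f²/3 (d(f) = -4/3 + ((f*f)*(-5))/3 = -4/3 + (f²*(-5))/3 = -4/3 + (-5*f²)/3 = -4/3 - 5*f²/3)
(d(6) + 33)*36 = ((-4/3 - 5/3*6²) + 33)*36 = ((-4/3 - 5/3*36) + 33)*36 = ((-4/3 - 60) + 33)*36 = (-184/3 + 33)*36 = -85/3*36 = -1020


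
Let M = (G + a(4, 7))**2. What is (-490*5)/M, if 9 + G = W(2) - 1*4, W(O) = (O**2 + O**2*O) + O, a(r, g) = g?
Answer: -1225/32 ≈ -38.281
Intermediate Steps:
W(O) = O + O**2 + O**3 (W(O) = (O**2 + O**3) + O = O + O**2 + O**3)
G = 1 (G = -9 + (2*(1 + 2 + 2**2) - 1*4) = -9 + (2*(1 + 2 + 4) - 4) = -9 + (2*7 - 4) = -9 + (14 - 4) = -9 + 10 = 1)
M = 64 (M = (1 + 7)**2 = 8**2 = 64)
(-490*5)/M = -490*5/64 = -2450*1/64 = -1225/32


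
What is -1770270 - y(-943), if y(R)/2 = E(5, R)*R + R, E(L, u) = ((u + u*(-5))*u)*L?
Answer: -33544240664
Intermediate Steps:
E(L, u) = -4*L*u² (E(L, u) = ((u - 5*u)*u)*L = ((-4*u)*u)*L = (-4*u²)*L = -4*L*u²)
y(R) = -40*R³ + 2*R (y(R) = 2*((-4*5*R²)*R + R) = 2*((-20*R²)*R + R) = 2*(-20*R³ + R) = 2*(R - 20*R³) = -40*R³ + 2*R)
-1770270 - y(-943) = -1770270 - (-40*(-943)³ + 2*(-943)) = -1770270 - (-40*(-838561807) - 1886) = -1770270 - (33542472280 - 1886) = -1770270 - 1*33542470394 = -1770270 - 33542470394 = -33544240664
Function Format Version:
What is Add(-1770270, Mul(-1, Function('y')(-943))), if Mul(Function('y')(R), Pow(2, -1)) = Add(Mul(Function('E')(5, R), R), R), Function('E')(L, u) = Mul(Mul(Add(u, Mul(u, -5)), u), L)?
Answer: -33544240664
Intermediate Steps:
Function('E')(L, u) = Mul(-4, L, Pow(u, 2)) (Function('E')(L, u) = Mul(Mul(Add(u, Mul(-5, u)), u), L) = Mul(Mul(Mul(-4, u), u), L) = Mul(Mul(-4, Pow(u, 2)), L) = Mul(-4, L, Pow(u, 2)))
Function('y')(R) = Add(Mul(-40, Pow(R, 3)), Mul(2, R)) (Function('y')(R) = Mul(2, Add(Mul(Mul(-4, 5, Pow(R, 2)), R), R)) = Mul(2, Add(Mul(Mul(-20, Pow(R, 2)), R), R)) = Mul(2, Add(Mul(-20, Pow(R, 3)), R)) = Mul(2, Add(R, Mul(-20, Pow(R, 3)))) = Add(Mul(-40, Pow(R, 3)), Mul(2, R)))
Add(-1770270, Mul(-1, Function('y')(-943))) = Add(-1770270, Mul(-1, Add(Mul(-40, Pow(-943, 3)), Mul(2, -943)))) = Add(-1770270, Mul(-1, Add(Mul(-40, -838561807), -1886))) = Add(-1770270, Mul(-1, Add(33542472280, -1886))) = Add(-1770270, Mul(-1, 33542470394)) = Add(-1770270, -33542470394) = -33544240664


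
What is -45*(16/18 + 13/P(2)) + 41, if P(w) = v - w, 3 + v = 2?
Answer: 196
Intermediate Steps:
v = -1 (v = -3 + 2 = -1)
P(w) = -1 - w
-45*(16/18 + 13/P(2)) + 41 = -45*(16/18 + 13/(-1 - 1*2)) + 41 = -45*(16*(1/18) + 13/(-1 - 2)) + 41 = -45*(8/9 + 13/(-3)) + 41 = -45*(8/9 + 13*(-⅓)) + 41 = -45*(8/9 - 13/3) + 41 = -45*(-31/9) + 41 = 155 + 41 = 196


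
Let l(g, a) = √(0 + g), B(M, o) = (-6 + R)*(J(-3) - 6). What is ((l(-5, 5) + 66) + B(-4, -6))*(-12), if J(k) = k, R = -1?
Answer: -1548 - 12*I*√5 ≈ -1548.0 - 26.833*I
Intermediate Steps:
B(M, o) = 63 (B(M, o) = (-6 - 1)*(-3 - 6) = -7*(-9) = 63)
l(g, a) = √g
((l(-5, 5) + 66) + B(-4, -6))*(-12) = ((√(-5) + 66) + 63)*(-12) = ((I*√5 + 66) + 63)*(-12) = ((66 + I*√5) + 63)*(-12) = (129 + I*√5)*(-12) = -1548 - 12*I*√5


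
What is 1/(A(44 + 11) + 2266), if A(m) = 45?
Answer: 1/2311 ≈ 0.00043271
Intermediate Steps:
1/(A(44 + 11) + 2266) = 1/(45 + 2266) = 1/2311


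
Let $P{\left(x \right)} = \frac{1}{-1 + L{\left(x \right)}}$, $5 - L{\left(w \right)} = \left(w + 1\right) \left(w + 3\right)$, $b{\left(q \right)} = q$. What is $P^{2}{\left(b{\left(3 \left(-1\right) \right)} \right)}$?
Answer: $\frac{1}{16} \approx 0.0625$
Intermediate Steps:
$L{\left(w \right)} = 5 - \left(1 + w\right) \left(3 + w\right)$ ($L{\left(w \right)} = 5 - \left(w + 1\right) \left(w + 3\right) = 5 - \left(1 + w\right) \left(3 + w\right)$)
$P{\left(x \right)} = \frac{1}{1 - x^{2} - 4 x}$ ($P{\left(x \right)} = \frac{1}{-1 - \left(-2 + x^{2} + 4 x\right)} = \frac{1}{1 - x^{2} - 4 x}$)
$P^{2}{\left(b{\left(3 \left(-1\right) \right)} \right)} = \left(- \frac{1}{-1 + \left(3 \left(-1\right)\right)^{2} + 4 \cdot 3 \left(-1\right)}\right)^{2} = \left(- \frac{1}{-1 + \left(-3\right)^{2} + 4 \left(-3\right)}\right)^{2} = \left(- \frac{1}{-1 + 9 - 12}\right)^{2} = \left(- \frac{1}{-4}\right)^{2} = \left(\left(-1\right) \left(- \frac{1}{4}\right)\right)^{2} = \left(\frac{1}{4}\right)^{2} = \frac{1}{16}$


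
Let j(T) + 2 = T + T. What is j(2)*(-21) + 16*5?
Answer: 38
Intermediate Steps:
j(T) = -2 + 2*T (j(T) = -2 + (T + T) = -2 + 2*T)
j(2)*(-21) + 16*5 = (-2 + 2*2)*(-21) + 16*5 = (-2 + 4)*(-21) + 80 = 2*(-21) + 80 = -42 + 80 = 38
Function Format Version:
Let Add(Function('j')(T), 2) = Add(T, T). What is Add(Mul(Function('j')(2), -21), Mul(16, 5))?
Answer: 38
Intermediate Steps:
Function('j')(T) = Add(-2, Mul(2, T)) (Function('j')(T) = Add(-2, Add(T, T)) = Add(-2, Mul(2, T)))
Add(Mul(Function('j')(2), -21), Mul(16, 5)) = Add(Mul(Add(-2, Mul(2, 2)), -21), Mul(16, 5)) = Add(Mul(Add(-2, 4), -21), 80) = Add(Mul(2, -21), 80) = Add(-42, 80) = 38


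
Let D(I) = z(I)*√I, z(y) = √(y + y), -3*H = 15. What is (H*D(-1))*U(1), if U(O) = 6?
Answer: 30*√2 ≈ 42.426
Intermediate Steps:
H = -5 (H = -⅓*15 = -5)
z(y) = √2*√y (z(y) = √(2*y) = √2*√y)
D(I) = I*√2 (D(I) = (√2*√I)*√I = I*√2)
(H*D(-1))*U(1) = -(-5)*√2*6 = (5*√2)*6 = 30*√2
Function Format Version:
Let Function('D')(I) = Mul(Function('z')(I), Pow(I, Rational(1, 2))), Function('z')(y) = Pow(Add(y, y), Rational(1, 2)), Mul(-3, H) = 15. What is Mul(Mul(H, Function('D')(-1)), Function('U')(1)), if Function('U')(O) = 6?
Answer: Mul(30, Pow(2, Rational(1, 2))) ≈ 42.426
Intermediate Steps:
H = -5 (H = Mul(Rational(-1, 3), 15) = -5)
Function('z')(y) = Mul(Pow(2, Rational(1, 2)), Pow(y, Rational(1, 2))) (Function('z')(y) = Pow(Mul(2, y), Rational(1, 2)) = Mul(Pow(2, Rational(1, 2)), Pow(y, Rational(1, 2))))
Function('D')(I) = Mul(I, Pow(2, Rational(1, 2))) (Function('D')(I) = Mul(Mul(Pow(2, Rational(1, 2)), Pow(I, Rational(1, 2))), Pow(I, Rational(1, 2))) = Mul(I, Pow(2, Rational(1, 2))))
Mul(Mul(H, Function('D')(-1)), Function('U')(1)) = Mul(Mul(-5, Mul(-1, Pow(2, Rational(1, 2)))), 6) = Mul(Mul(5, Pow(2, Rational(1, 2))), 6) = Mul(30, Pow(2, Rational(1, 2)))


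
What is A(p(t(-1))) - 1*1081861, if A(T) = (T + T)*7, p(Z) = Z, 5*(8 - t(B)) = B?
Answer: -5408731/5 ≈ -1.0817e+6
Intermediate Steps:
t(B) = 8 - B/5
A(T) = 14*T (A(T) = (2*T)*7 = 14*T)
A(p(t(-1))) - 1*1081861 = 14*(8 - ⅕*(-1)) - 1*1081861 = 14*(8 + ⅕) - 1081861 = 14*(41/5) - 1081861 = 574/5 - 1081861 = -5408731/5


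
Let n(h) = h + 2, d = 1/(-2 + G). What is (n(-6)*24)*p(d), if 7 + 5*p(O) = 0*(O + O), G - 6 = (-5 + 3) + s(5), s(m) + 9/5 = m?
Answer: 672/5 ≈ 134.40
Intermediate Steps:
s(m) = -9/5 + m
G = 36/5 (G = 6 + ((-5 + 3) + (-9/5 + 5)) = 6 + (-2 + 16/5) = 6 + 6/5 = 36/5 ≈ 7.2000)
d = 5/26 (d = 1/(-2 + 36/5) = 1/(26/5) = 5/26 ≈ 0.19231)
p(O) = -7/5 (p(O) = -7/5 + (0*(O + O))/5 = -7/5 + (0*(2*O))/5 = -7/5 + (⅕)*0 = -7/5 + 0 = -7/5)
n(h) = 2 + h
(n(-6)*24)*p(d) = ((2 - 6)*24)*(-7/5) = -4*24*(-7/5) = -96*(-7/5) = 672/5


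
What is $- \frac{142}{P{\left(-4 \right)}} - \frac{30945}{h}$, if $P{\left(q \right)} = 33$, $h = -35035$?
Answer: $- \frac{71887}{21021} \approx -3.4198$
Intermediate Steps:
$- \frac{142}{P{\left(-4 \right)}} - \frac{30945}{h} = - \frac{142}{33} - \frac{30945}{-35035} = \left(-142\right) \frac{1}{33} - - \frac{6189}{7007} = - \frac{142}{33} + \frac{6189}{7007} = - \frac{71887}{21021}$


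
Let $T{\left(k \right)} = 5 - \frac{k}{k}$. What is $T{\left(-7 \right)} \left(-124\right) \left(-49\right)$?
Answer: $24304$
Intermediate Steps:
$T{\left(k \right)} = 4$ ($T{\left(k \right)} = 5 - 1 = 4$)
$T{\left(-7 \right)} \left(-124\right) \left(-49\right) = 4 \left(-124\right) \left(-49\right) = \left(-496\right) \left(-49\right) = 24304$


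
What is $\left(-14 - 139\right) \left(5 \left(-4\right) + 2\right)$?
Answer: $2754$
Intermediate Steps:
$\left(-14 - 139\right) \left(5 \left(-4\right) + 2\right) = - 153 \left(-20 + 2\right) = \left(-153\right) \left(-18\right) = 2754$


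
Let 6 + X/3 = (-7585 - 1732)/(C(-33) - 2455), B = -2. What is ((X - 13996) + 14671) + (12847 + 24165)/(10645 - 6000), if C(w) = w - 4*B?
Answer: 1557999871/2303920 ≈ 676.24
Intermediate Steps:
C(w) = 8 + w (C(w) = w - 4*(-2) = w + 8 = 8 + w)
X = -16689/2480 (X = -18 + 3*((-7585 - 1732)/((8 - 33) - 2455)) = -18 + 3*(-9317/(-25 - 2455)) = -18 + 3*(-9317/(-2480)) = -18 + 3*(-9317*(-1/2480)) = -18 + 3*(9317/2480) = -18 + 27951/2480 = -16689/2480 ≈ -6.7294)
((X - 13996) + 14671) + (12847 + 24165)/(10645 - 6000) = ((-16689/2480 - 13996) + 14671) + (12847 + 24165)/(10645 - 6000) = (-34726769/2480 + 14671) + 37012/4645 = 1657311/2480 + 37012*(1/4645) = 1657311/2480 + 37012/4645 = 1557999871/2303920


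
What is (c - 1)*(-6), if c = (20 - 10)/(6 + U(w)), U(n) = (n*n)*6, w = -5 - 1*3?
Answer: 76/13 ≈ 5.8462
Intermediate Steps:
w = -8 (w = -5 - 3 = -8)
U(n) = 6*n² (U(n) = n²*6 = 6*n²)
c = 1/39 (c = (20 - 10)/(6 + 6*(-8)²) = 10/(6 + 6*64) = 10/(6 + 384) = 10/390 = 10*(1/390) = 1/39 ≈ 0.025641)
(c - 1)*(-6) = (1/39 - 1)*(-6) = -38/39*(-6) = 76/13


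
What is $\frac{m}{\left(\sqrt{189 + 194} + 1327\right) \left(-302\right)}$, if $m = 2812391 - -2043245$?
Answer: $- \frac{1610857243}{132921223} + \frac{1213909 \sqrt{383}}{132921223} \approx -11.94$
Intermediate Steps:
$m = 4855636$ ($m = 2812391 + 2043245 = 4855636$)
$\frac{m}{\left(\sqrt{189 + 194} + 1327\right) \left(-302\right)} = \frac{4855636}{\left(\sqrt{189 + 194} + 1327\right) \left(-302\right)} = \frac{4855636}{\left(\sqrt{383} + 1327\right) \left(-302\right)} = \frac{4855636}{\left(1327 + \sqrt{383}\right) \left(-302\right)} = \frac{4855636}{-400754 - 302 \sqrt{383}}$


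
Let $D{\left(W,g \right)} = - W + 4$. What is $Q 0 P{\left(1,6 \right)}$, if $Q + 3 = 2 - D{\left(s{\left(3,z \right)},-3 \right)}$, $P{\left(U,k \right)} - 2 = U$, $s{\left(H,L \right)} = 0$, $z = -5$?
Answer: $0$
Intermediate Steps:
$P{\left(U,k \right)} = 2 + U$
$D{\left(W,g \right)} = 4 - W$
$Q = -5$ ($Q = -3 + \left(2 - \left(4 - 0\right)\right) = -3 + \left(2 - \left(4 + 0\right)\right) = -3 + \left(2 - 4\right) = -3 - 2 = -5$)
$Q 0 P{\left(1,6 \right)} = \left(-5\right) 0 \left(2 + 1\right) = 0 \cdot 3 = 0$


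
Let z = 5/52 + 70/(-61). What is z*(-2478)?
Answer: 4132065/1586 ≈ 2605.3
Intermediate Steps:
z = -3335/3172 (z = 5*(1/52) + 70*(-1/61) = 5/52 - 70/61 = -3335/3172 ≈ -1.0514)
z*(-2478) = -3335/3172*(-2478) = 4132065/1586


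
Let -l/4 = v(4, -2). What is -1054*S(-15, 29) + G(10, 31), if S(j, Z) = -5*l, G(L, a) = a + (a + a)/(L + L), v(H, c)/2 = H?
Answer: -1686059/10 ≈ -1.6861e+5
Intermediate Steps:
v(H, c) = 2*H
l = -32 (l = -8*4 = -4*8 = -32)
G(L, a) = a + a/L (G(L, a) = a + (2*a)/((2*L)) = a + (2*a)*(1/(2*L)) = a + a/L)
S(j, Z) = 160 (S(j, Z) = -5*(-32) = 160)
-1054*S(-15, 29) + G(10, 31) = -1054*160 + (31 + 31/10) = -168640 + (31 + 31*(⅒)) = -168640 + (31 + 31/10) = -168640 + 341/10 = -1686059/10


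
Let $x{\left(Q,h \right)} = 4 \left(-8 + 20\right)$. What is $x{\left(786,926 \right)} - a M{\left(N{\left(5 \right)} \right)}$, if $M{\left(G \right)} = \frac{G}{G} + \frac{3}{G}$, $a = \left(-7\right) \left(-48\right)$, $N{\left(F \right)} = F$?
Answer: $- \frac{2448}{5} \approx -489.6$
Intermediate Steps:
$x{\left(Q,h \right)} = 48$ ($x{\left(Q,h \right)} = 4 \cdot 12 = 48$)
$a = 336$
$M{\left(G \right)} = 1 + \frac{3}{G}$
$x{\left(786,926 \right)} - a M{\left(N{\left(5 \right)} \right)} = 48 - 336 \frac{3 + 5}{5} = 48 - 336 \cdot \frac{1}{5} \cdot 8 = 48 - 336 \cdot \frac{8}{5} = 48 - \frac{2688}{5} = - \frac{2448}{5}$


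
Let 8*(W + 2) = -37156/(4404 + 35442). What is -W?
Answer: 168673/79692 ≈ 2.1166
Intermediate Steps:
W = -168673/79692 (W = -2 + (-37156/(4404 + 35442))/8 = -2 + (-37156/39846)/8 = -2 + (-37156*1/39846)/8 = -2 + (1/8)*(-18578/19923) = -2 - 9289/79692 = -168673/79692 ≈ -2.1166)
-W = -1*(-168673/79692) = 168673/79692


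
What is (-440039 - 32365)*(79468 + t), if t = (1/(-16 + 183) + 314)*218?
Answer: -11669728930632/167 ≈ -6.9879e+10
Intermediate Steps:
t = 11431702/167 (t = (1/167 + 314)*218 = (52439/167)*218 = 11431702/167 ≈ 68453.)
(-440039 - 32365)*(79468 + t) = (-440039 - 32365)*(79468 + 11431702/167) = -472404*24702858/167 = -11669728930632/167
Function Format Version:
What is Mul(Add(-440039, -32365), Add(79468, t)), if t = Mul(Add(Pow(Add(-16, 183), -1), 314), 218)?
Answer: Rational(-11669728930632, 167) ≈ -6.9879e+10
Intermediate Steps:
t = Rational(11431702, 167) (t = Mul(Add(Pow(167, -1), 314), 218) = Mul(Add(Rational(1, 167), 314), 218) = Mul(Rational(52439, 167), 218) = Rational(11431702, 167) ≈ 68453.)
Mul(Add(-440039, -32365), Add(79468, t)) = Mul(Add(-440039, -32365), Add(79468, Rational(11431702, 167))) = Mul(-472404, Rational(24702858, 167)) = Rational(-11669728930632, 167)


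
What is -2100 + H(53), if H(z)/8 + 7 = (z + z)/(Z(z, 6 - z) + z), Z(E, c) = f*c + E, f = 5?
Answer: -278972/129 ≈ -2162.6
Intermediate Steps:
Z(E, c) = E + 5*c (Z(E, c) = 5*c + E = E + 5*c)
H(z) = -56 + 16*z/(30 - 3*z) (H(z) = -56 + 8*((z + z)/((z + 5*(6 - z)) + z)) = -56 + 8*((2*z)/((z + (30 - 5*z)) + z)) = -56 + 8*((2*z)/((30 - 4*z) + z)) = -56 + 8*((2*z)/(30 - 3*z)) = -56 + 8*(2*z/(30 - 3*z)) = -56 + 16*z/(30 - 3*z))
-2100 + H(53) = -2100 + 8*(-210 + 23*53)/(3*(10 - 1*53)) = -2100 + 8*(-210 + 1219)/(3*(10 - 53)) = -2100 + (8/3)*1009/(-43) = -2100 + (8/3)*(-1/43)*1009 = -2100 - 8072/129 = -278972/129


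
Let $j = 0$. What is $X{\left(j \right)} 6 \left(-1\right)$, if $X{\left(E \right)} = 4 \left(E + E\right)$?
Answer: $0$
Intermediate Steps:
$X{\left(E \right)} = 8 E$ ($X{\left(E \right)} = 4 \cdot 2 E = 8 E$)
$X{\left(j \right)} 6 \left(-1\right) = 8 \cdot 0 \cdot 6 \left(-1\right) = 0 \cdot 6 \left(-1\right) = 0 \left(-1\right) = 0$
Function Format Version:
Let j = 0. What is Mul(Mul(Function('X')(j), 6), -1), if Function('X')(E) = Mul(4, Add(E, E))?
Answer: 0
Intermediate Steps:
Function('X')(E) = Mul(8, E) (Function('X')(E) = Mul(4, Mul(2, E)) = Mul(8, E))
Mul(Mul(Function('X')(j), 6), -1) = Mul(Mul(Mul(8, 0), 6), -1) = Mul(Mul(0, 6), -1) = Mul(0, -1) = 0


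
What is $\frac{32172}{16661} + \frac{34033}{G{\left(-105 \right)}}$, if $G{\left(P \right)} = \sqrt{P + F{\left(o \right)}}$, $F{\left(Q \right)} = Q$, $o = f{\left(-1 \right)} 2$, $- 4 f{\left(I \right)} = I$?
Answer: $\frac{32172}{16661} - \frac{34033 i \sqrt{418}}{209} \approx 1.931 - 3329.2 i$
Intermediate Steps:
$f{\left(I \right)} = - \frac{I}{4}$
$o = \frac{1}{2}$ ($o = \left(- \frac{1}{4}\right) \left(-1\right) 2 = \frac{1}{4} \cdot 2 = \frac{1}{2} \approx 0.5$)
$G{\left(P \right)} = \sqrt{\frac{1}{2} + P}$ ($G{\left(P \right)} = \sqrt{P + \frac{1}{2}} = \sqrt{\frac{1}{2} + P}$)
$\frac{32172}{16661} + \frac{34033}{G{\left(-105 \right)}} = \frac{32172}{16661} + \frac{34033}{\frac{1}{2} \sqrt{2 + 4 \left(-105\right)}} = 32172 \cdot \frac{1}{16661} + \frac{34033}{\frac{1}{2} \sqrt{2 - 420}} = \frac{32172}{16661} + \frac{34033}{\frac{1}{2} \sqrt{-418}} = \frac{32172}{16661} + \frac{34033}{\frac{1}{2} i \sqrt{418}} = \frac{32172}{16661} + 34033 \left(- \frac{i \sqrt{418}}{209}\right) = \frac{32172}{16661} - \frac{34033 i \sqrt{418}}{209}$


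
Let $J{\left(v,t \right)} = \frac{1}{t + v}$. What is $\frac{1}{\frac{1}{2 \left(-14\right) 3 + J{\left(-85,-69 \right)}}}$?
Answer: $- \frac{12937}{154} \approx -84.006$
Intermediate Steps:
$\frac{1}{\frac{1}{2 \left(-14\right) 3 + J{\left(-85,-69 \right)}}} = \frac{1}{\frac{1}{2 \left(-14\right) 3 + \frac{1}{-69 - 85}}} = \frac{1}{\frac{1}{\left(-28\right) 3 + \frac{1}{-154}}} = \frac{1}{\frac{1}{-84 - \frac{1}{154}}} = \frac{1}{\frac{1}{- \frac{12937}{154}}} = \frac{1}{- \frac{154}{12937}} = - \frac{12937}{154}$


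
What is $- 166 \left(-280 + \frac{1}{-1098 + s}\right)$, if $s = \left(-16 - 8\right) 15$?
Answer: $\frac{33884003}{729} \approx 46480.0$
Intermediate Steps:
$s = -360$ ($s = \left(-24\right) 15 = -360$)
$- 166 \left(-280 + \frac{1}{-1098 + s}\right) = - 166 \left(-280 + \frac{1}{-1098 - 360}\right) = - 166 \left(-280 + \frac{1}{-1458}\right) = - 166 \left(-280 - \frac{1}{1458}\right) = \left(-166\right) \left(- \frac{408241}{1458}\right) = \frac{33884003}{729}$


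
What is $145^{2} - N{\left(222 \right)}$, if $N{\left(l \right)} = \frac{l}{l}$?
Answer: $21024$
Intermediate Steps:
$N{\left(l \right)} = 1$
$145^{2} - N{\left(222 \right)} = 145^{2} - 1 = 21025 - 1 = 21024$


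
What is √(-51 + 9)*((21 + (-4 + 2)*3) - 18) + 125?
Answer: 125 - 3*I*√42 ≈ 125.0 - 19.442*I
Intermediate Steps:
√(-51 + 9)*((21 + (-4 + 2)*3) - 18) + 125 = √(-42)*((21 - 2*3) - 18) + 125 = (I*√42)*((21 - 6) - 18) + 125 = (I*√42)*(15 - 18) + 125 = (I*√42)*(-3) + 125 = -3*I*√42 + 125 = 125 - 3*I*√42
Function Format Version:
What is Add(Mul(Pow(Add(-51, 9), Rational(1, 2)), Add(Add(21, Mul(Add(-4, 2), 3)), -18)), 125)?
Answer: Add(125, Mul(-3, I, Pow(42, Rational(1, 2)))) ≈ Add(125.00, Mul(-19.442, I))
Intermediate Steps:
Add(Mul(Pow(Add(-51, 9), Rational(1, 2)), Add(Add(21, Mul(Add(-4, 2), 3)), -18)), 125) = Add(Mul(Pow(-42, Rational(1, 2)), Add(Add(21, Mul(-2, 3)), -18)), 125) = Add(Mul(Mul(I, Pow(42, Rational(1, 2))), Add(Add(21, -6), -18)), 125) = Add(Mul(Mul(I, Pow(42, Rational(1, 2))), Add(15, -18)), 125) = Add(Mul(Mul(I, Pow(42, Rational(1, 2))), -3), 125) = Add(Mul(-3, I, Pow(42, Rational(1, 2))), 125) = Add(125, Mul(-3, I, Pow(42, Rational(1, 2))))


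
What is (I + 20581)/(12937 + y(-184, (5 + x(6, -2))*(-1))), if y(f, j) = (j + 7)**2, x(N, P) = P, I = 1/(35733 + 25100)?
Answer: 1252003974/787969849 ≈ 1.5889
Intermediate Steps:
I = 1/60833 ≈ 1.6438e-5
y(f, j) = (7 + j)**2
(I + 20581)/(12937 + y(-184, (5 + x(6, -2))*(-1))) = (1/60833 + 20581)/(12937 + (7 + (5 - 2)*(-1))**2) = 1252003974/(60833*(12937 + (7 + 3*(-1))**2)) = 1252003974/(60833*(12937 + (7 - 3)**2)) = 1252003974/(60833*(12937 + 4**2)) = 1252003974/(60833*(12937 + 16)) = (1252003974/60833)/12953 = (1252003974/60833)*(1/12953) = 1252003974/787969849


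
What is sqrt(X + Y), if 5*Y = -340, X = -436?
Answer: 6*I*sqrt(14) ≈ 22.45*I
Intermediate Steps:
Y = -68 (Y = (1/5)*(-340) = -68)
sqrt(X + Y) = sqrt(-436 - 68) = sqrt(-504) = 6*I*sqrt(14)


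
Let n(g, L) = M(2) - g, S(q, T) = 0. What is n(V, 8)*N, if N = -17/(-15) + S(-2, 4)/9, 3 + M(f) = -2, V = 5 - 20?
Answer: 34/3 ≈ 11.333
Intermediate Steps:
V = -15
M(f) = -5 (M(f) = -3 - 2 = -5)
n(g, L) = -5 - g
N = 17/15 (N = -17/(-15) + 0/9 = -17*(-1/15) + 0*(⅑) = 17/15 + 0 = 17/15 ≈ 1.1333)
n(V, 8)*N = (-5 - 1*(-15))*(17/15) = (-5 + 15)*(17/15) = 10*(17/15) = 34/3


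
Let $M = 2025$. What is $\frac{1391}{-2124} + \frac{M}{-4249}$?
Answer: $- \frac{10211459}{9024876} \approx -1.1315$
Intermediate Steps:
$\frac{1391}{-2124} + \frac{M}{-4249} = \frac{1391}{-2124} + \frac{2025}{-4249} = 1391 \left(- \frac{1}{2124}\right) + 2025 \left(- \frac{1}{4249}\right) = - \frac{1391}{2124} - \frac{2025}{4249} = - \frac{10211459}{9024876}$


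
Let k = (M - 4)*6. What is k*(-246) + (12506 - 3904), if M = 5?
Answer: 7126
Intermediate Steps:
k = 6 (k = (5 - 4)*6 = 1*6 = 6)
k*(-246) + (12506 - 3904) = 6*(-246) + (12506 - 3904) = -1476 + 8602 = 7126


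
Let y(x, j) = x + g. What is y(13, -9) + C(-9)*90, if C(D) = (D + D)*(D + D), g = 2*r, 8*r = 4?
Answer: 29174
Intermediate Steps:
r = ½ (r = (⅛)*4 = ½ ≈ 0.50000)
g = 1 (g = 2*(½) = 1)
y(x, j) = 1 + x (y(x, j) = x + 1 = 1 + x)
C(D) = 4*D² (C(D) = (2*D)*(2*D) = 4*D²)
y(13, -9) + C(-9)*90 = (1 + 13) + (4*(-9)²)*90 = 14 + (4*81)*90 = 14 + 324*90 = 14 + 29160 = 29174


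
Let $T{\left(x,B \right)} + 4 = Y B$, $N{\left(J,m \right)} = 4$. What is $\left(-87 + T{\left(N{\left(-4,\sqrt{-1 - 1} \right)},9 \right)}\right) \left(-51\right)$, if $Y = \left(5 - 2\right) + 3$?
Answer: $1887$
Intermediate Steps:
$Y = 6$ ($Y = 3 + 3 = 6$)
$T{\left(x,B \right)} = -4 + 6 B$
$\left(-87 + T{\left(N{\left(-4,\sqrt{-1 - 1} \right)},9 \right)}\right) \left(-51\right) = \left(-87 + \left(-4 + 6 \cdot 9\right)\right) \left(-51\right) = \left(-87 + \left(-4 + 54\right)\right) \left(-51\right) = \left(-87 + 50\right) \left(-51\right) = \left(-37\right) \left(-51\right) = 1887$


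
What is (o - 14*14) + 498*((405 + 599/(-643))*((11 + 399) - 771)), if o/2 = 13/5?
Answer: -233546617662/3215 ≈ -7.2643e+7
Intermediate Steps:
o = 26/5 (o = 2*(13/5) = 26/5 ≈ 5.2000)
(o - 14*14) + 498*((405 + 599/(-643))*((11 + 399) - 771)) = (26/5 - 14*14) + 498*((405 + 599/(-643))*((11 + 399) - 771)) = (26/5 - 196) + 498*((405 + 599*(-1/643))*(410 - 771)) = -954/5 + 498*((405 - 599/643)*(-361)) = -954/5 + 498*((259816/643)*(-361)) = -954/5 + 498*(-93793576/643) = -954/5 - 46709200848/643 = -233546617662/3215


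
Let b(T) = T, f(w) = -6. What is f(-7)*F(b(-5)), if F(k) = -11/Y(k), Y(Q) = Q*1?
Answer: -66/5 ≈ -13.200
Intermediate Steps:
Y(Q) = Q
F(k) = -11/k
f(-7)*F(b(-5)) = -(-66)/(-5) = -(-66)*(-1)/5 = -6*11/5 = -66/5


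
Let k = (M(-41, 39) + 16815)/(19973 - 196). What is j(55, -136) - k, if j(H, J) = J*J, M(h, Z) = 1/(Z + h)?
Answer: 731557155/39554 ≈ 18495.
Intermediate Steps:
j(H, J) = J²
k = 33629/39554 (k = (1/(39 - 41) + 16815)/(19973 - 196) = (1/(-2) + 16815)/19777 = (-½ + 16815)*(1/19777) = (33629/2)*(1/19777) = 33629/39554 ≈ 0.85020)
j(55, -136) - k = (-136)² - 1*33629/39554 = 18496 - 33629/39554 = 731557155/39554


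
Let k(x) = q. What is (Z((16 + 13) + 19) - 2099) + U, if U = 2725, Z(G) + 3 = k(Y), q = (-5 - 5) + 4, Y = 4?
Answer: 617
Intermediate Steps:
q = -6 (q = -10 + 4 = -6)
k(x) = -6
Z(G) = -9 (Z(G) = -3 - 6 = -9)
(Z((16 + 13) + 19) - 2099) + U = (-9 - 2099) + 2725 = -2108 + 2725 = 617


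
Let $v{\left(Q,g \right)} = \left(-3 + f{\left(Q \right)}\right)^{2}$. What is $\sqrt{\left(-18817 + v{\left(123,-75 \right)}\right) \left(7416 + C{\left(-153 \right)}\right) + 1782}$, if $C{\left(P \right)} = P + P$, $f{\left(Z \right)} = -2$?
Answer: $9 i \sqrt{1649498} \approx 11559.0 i$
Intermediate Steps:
$C{\left(P \right)} = 2 P$
$v{\left(Q,g \right)} = 25$ ($v{\left(Q,g \right)} = \left(-3 - 2\right)^{2} = \left(-5\right)^{2} = 25$)
$\sqrt{\left(-18817 + v{\left(123,-75 \right)}\right) \left(7416 + C{\left(-153 \right)}\right) + 1782} = \sqrt{\left(-18817 + 25\right) \left(7416 + 2 \left(-153\right)\right) + 1782} = \sqrt{- 18792 \left(7416 - 306\right) + 1782} = \sqrt{\left(-18792\right) 7110 + 1782} = \sqrt{-133611120 + 1782} = \sqrt{-133609338} = 9 i \sqrt{1649498}$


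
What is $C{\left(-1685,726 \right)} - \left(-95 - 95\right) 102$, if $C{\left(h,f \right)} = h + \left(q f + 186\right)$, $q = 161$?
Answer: $134767$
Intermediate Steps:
$C{\left(h,f \right)} = 186 + h + 161 f$ ($C{\left(h,f \right)} = h + \left(161 f + 186\right) = h + \left(186 + 161 f\right) = 186 + h + 161 f$)
$C{\left(-1685,726 \right)} - \left(-95 - 95\right) 102 = \left(186 - 1685 + 161 \cdot 726\right) - \left(-95 - 95\right) 102 = \left(186 - 1685 + 116886\right) - \left(-190\right) 102 = 115387 - -19380 = 115387 + 19380 = 134767$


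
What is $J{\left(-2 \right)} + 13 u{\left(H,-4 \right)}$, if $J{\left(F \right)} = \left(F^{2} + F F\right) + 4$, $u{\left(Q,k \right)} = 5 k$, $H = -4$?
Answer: $-248$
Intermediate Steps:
$J{\left(F \right)} = 4 + 2 F^{2}$ ($J{\left(F \right)} = \left(F^{2} + F^{2}\right) + 4 = 2 F^{2} + 4 = 4 + 2 F^{2}$)
$J{\left(-2 \right)} + 13 u{\left(H,-4 \right)} = \left(4 + 2 \left(-2\right)^{2}\right) + 13 \cdot 5 \left(-4\right) = \left(4 + 2 \cdot 4\right) + 13 \left(-20\right) = \left(4 + 8\right) - 260 = 12 - 260 = -248$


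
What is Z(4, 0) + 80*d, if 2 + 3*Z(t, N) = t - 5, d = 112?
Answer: 8959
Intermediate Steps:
Z(t, N) = -7/3 + t/3 (Z(t, N) = -⅔ + (t - 5)/3 = -⅔ + (-5 + t)/3 = -⅔ + (-5/3 + t/3) = -7/3 + t/3)
Z(4, 0) + 80*d = (-7/3 + (⅓)*4) + 80*112 = (-7/3 + 4/3) + 8960 = -1 + 8960 = 8959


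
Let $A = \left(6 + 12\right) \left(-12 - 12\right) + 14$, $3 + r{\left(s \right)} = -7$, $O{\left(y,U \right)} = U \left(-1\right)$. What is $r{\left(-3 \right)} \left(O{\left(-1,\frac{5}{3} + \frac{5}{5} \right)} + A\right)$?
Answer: $\frac{12620}{3} \approx 4206.7$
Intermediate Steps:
$O{\left(y,U \right)} = - U$
$r{\left(s \right)} = -10$ ($r{\left(s \right)} = -3 - 7 = -10$)
$A = -418$ ($A = 18 \left(-24\right) + 14 = -432 + 14 = -418$)
$r{\left(-3 \right)} \left(O{\left(-1,\frac{5}{3} + \frac{5}{5} \right)} + A\right) = - 10 \left(- (\frac{5}{3} + \frac{5}{5}) - 418\right) = - 10 \left(- (5 \cdot \frac{1}{3} + 5 \cdot \frac{1}{5}) - 418\right) = - 10 \left(- (\frac{5}{3} + 1) - 418\right) = - 10 \left(\left(-1\right) \frac{8}{3} - 418\right) = - 10 \left(- \frac{8}{3} - 418\right) = \left(-10\right) \left(- \frac{1262}{3}\right) = \frac{12620}{3}$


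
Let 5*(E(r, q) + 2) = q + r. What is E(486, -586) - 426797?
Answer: -426819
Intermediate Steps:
E(r, q) = -2 + q/5 + r/5 (E(r, q) = -2 + (q + r)/5 = -2 + (q/5 + r/5) = -2 + q/5 + r/5)
E(486, -586) - 426797 = (-2 + (⅕)*(-586) + (⅕)*486) - 426797 = (-2 - 586/5 + 486/5) - 426797 = -22 - 426797 = -426819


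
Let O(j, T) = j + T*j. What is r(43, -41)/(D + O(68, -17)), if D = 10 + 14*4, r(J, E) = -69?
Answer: 69/1022 ≈ 0.067515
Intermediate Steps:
D = 66 (D = 10 + 56 = 66)
r(43, -41)/(D + O(68, -17)) = -69/(66 + 68*(1 - 17)) = -69/(66 + 68*(-16)) = -69/(66 - 1088) = -69/(-1022) = -69*(-1/1022) = 69/1022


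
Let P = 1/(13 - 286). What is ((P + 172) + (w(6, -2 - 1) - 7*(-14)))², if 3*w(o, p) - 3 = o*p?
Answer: 5233654336/74529 ≈ 70223.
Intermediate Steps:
w(o, p) = 1 + o*p/3 (w(o, p) = 1 + (o*p)/3 = 1 + o*p/3)
P = -1/273 (P = 1/(-273) = -1/273 ≈ -0.0036630)
((P + 172) + (w(6, -2 - 1) - 7*(-14)))² = ((-1/273 + 172) + ((1 + (⅓)*6*(-2 - 1)) - 7*(-14)))² = (46955/273 + ((1 + (⅓)*6*(-3)) + 98))² = (46955/273 + ((1 - 6) + 98))² = (46955/273 + (-5 + 98))² = (46955/273 + 93)² = (72344/273)² = 5233654336/74529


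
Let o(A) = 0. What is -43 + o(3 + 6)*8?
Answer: -43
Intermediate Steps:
-43 + o(3 + 6)*8 = -43 + 0*8 = -43 + 0 = -43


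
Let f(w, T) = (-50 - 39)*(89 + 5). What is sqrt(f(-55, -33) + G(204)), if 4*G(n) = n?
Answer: I*sqrt(8315) ≈ 91.187*I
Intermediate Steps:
f(w, T) = -8366 (f(w, T) = -89*94 = -8366)
G(n) = n/4
sqrt(f(-55, -33) + G(204)) = sqrt(-8366 + (1/4)*204) = sqrt(-8366 + 51) = sqrt(-8315) = I*sqrt(8315)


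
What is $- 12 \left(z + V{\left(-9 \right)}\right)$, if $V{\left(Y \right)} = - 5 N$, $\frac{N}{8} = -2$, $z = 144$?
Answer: $-2688$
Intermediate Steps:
$N = -16$ ($N = 8 \left(-2\right) = -16$)
$V{\left(Y \right)} = 80$ ($V{\left(Y \right)} = \left(-5\right) \left(-16\right) = 80$)
$- 12 \left(z + V{\left(-9 \right)}\right) = - 12 \left(144 + 80\right) = \left(-12\right) 224 = -2688$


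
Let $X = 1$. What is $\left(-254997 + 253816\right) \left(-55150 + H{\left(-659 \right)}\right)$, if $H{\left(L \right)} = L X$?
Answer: $65910429$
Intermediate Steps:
$H{\left(L \right)} = L$ ($H{\left(L \right)} = L 1 = L$)
$\left(-254997 + 253816\right) \left(-55150 + H{\left(-659 \right)}\right) = \left(-254997 + 253816\right) \left(-55150 - 659\right) = \left(-1181\right) \left(-55809\right) = 65910429$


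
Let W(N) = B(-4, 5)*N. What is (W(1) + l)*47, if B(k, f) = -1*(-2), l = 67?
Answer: 3243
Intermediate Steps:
B(k, f) = 2
W(N) = 2*N
(W(1) + l)*47 = (2*1 + 67)*47 = (2 + 67)*47 = 69*47 = 3243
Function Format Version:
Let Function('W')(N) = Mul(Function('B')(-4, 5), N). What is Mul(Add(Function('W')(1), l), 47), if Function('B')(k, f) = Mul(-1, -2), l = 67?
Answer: 3243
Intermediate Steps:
Function('B')(k, f) = 2
Function('W')(N) = Mul(2, N)
Mul(Add(Function('W')(1), l), 47) = Mul(Add(Mul(2, 1), 67), 47) = Mul(Add(2, 67), 47) = Mul(69, 47) = 3243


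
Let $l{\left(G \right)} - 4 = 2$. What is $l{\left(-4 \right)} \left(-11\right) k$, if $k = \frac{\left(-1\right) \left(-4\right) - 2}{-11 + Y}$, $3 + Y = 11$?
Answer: $44$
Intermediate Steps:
$Y = 8$ ($Y = -3 + 11 = 8$)
$k = - \frac{2}{3}$ ($k = \frac{\left(-1\right) \left(-4\right) - 2}{-11 + 8} = \frac{4 - 2}{-3} = 2 \left(- \frac{1}{3}\right) = - \frac{2}{3} \approx -0.66667$)
$l{\left(G \right)} = 6$ ($l{\left(G \right)} = 4 + 2 = 6$)
$l{\left(-4 \right)} \left(-11\right) k = 6 \left(-11\right) \left(- \frac{2}{3}\right) = \left(-66\right) \left(- \frac{2}{3}\right) = 44$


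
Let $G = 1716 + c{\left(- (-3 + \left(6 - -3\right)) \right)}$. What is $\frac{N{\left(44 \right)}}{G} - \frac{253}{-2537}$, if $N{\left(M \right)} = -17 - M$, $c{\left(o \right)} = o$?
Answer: $\frac{277873}{4338270} \approx 0.064052$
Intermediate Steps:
$G = 1710$ ($G = 1716 - \left(-3 + \left(6 - -3\right)\right) = 1716 - \left(-3 + \left(6 + 3\right)\right) = 1716 - \left(-3 + 9\right) = 1716 - 6 = 1710$)
$\frac{N{\left(44 \right)}}{G} - \frac{253}{-2537} = \frac{-17 - 44}{1710} - \frac{253}{-2537} = \left(-17 - 44\right) \frac{1}{1710} - - \frac{253}{2537} = \left(-61\right) \frac{1}{1710} + \frac{253}{2537} = - \frac{61}{1710} + \frac{253}{2537} = \frac{277873}{4338270}$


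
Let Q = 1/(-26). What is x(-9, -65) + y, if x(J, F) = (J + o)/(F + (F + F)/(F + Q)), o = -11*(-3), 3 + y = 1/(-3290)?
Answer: -237025669/70100030 ≈ -3.3812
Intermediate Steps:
y = -9871/3290 (y = -3 + 1/(-3290) = -3 - 1/3290 = -9871/3290 ≈ -3.0003)
Q = -1/26 ≈ -0.038462
o = 33
x(J, F) = (33 + J)/(F + 2*F/(-1/26 + F)) (x(J, F) = (J + 33)/(F + (F + F)/(F - 1/26)) = (33 + J)/(F + (2*F)/(-1/26 + F)) = (33 + J)/(F + 2*F/(-1/26 + F)))
x(-9, -65) + y = (-33 - 1*(-9) + 858*(-65) + 26*(-65)*(-9))/((-65)*(51 + 26*(-65))) - 9871/3290 = -(-33 + 9 - 55770 + 15210)/(65*(51 - 1690)) - 9871/3290 = -1/65*(-40584)/(-1639) - 9871/3290 = -1/65*(-1/1639)*(-40584) - 9871/3290 = -40584/106535 - 9871/3290 = -237025669/70100030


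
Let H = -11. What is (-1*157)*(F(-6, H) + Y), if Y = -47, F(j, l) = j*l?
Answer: -2983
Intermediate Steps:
(-1*157)*(F(-6, H) + Y) = (-1*157)*(-6*(-11) - 47) = -157*(66 - 47) = -157*19 = -2983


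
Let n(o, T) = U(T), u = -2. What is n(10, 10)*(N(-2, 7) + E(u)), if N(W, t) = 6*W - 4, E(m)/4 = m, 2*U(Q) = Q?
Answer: -120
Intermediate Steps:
U(Q) = Q/2
E(m) = 4*m
n(o, T) = T/2
N(W, t) = -4 + 6*W
n(10, 10)*(N(-2, 7) + E(u)) = ((½)*10)*((-4 + 6*(-2)) + 4*(-2)) = 5*((-4 - 12) - 8) = 5*(-16 - 8) = 5*(-24) = -120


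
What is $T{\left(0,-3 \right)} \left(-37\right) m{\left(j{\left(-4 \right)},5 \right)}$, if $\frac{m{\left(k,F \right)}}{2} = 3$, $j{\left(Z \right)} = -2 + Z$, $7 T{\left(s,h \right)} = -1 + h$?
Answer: $\frac{888}{7} \approx 126.86$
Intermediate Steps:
$T{\left(s,h \right)} = - \frac{1}{7} + \frac{h}{7}$ ($T{\left(s,h \right)} = \frac{-1 + h}{7} = - \frac{1}{7} + \frac{h}{7}$)
$m{\left(k,F \right)} = 6$ ($m{\left(k,F \right)} = 2 \cdot 3 = 6$)
$T{\left(0,-3 \right)} \left(-37\right) m{\left(j{\left(-4 \right)},5 \right)} = \left(- \frac{1}{7} + \frac{1}{7} \left(-3\right)\right) \left(-37\right) 6 = \left(- \frac{1}{7} - \frac{3}{7}\right) \left(-37\right) 6 = \left(- \frac{4}{7}\right) \left(-37\right) 6 = \frac{148}{7} \cdot 6 = \frac{888}{7}$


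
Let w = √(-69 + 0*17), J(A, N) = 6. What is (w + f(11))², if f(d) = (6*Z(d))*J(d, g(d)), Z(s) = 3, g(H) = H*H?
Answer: (108 + I*√69)² ≈ 11595.0 + 1794.2*I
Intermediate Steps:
g(H) = H²
f(d) = 108 (f(d) = (6*3)*6 = 18*6 = 108)
w = I*√69 (w = √(-69 + 0) = √(-69) = I*√69 ≈ 8.3066*I)
(w + f(11))² = (I*√69 + 108)² = (108 + I*√69)²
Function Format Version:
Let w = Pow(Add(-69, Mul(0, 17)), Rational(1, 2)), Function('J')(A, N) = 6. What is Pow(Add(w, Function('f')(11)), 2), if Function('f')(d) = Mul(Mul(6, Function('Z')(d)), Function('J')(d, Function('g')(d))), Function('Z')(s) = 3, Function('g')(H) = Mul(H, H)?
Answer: Pow(Add(108, Mul(I, Pow(69, Rational(1, 2)))), 2) ≈ Add(11595., Mul(1794.2, I))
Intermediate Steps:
Function('g')(H) = Pow(H, 2)
Function('f')(d) = 108 (Function('f')(d) = Mul(Mul(6, 3), 6) = Mul(18, 6) = 108)
w = Mul(I, Pow(69, Rational(1, 2))) (w = Pow(Add(-69, 0), Rational(1, 2)) = Pow(-69, Rational(1, 2)) = Mul(I, Pow(69, Rational(1, 2))) ≈ Mul(8.3066, I))
Pow(Add(w, Function('f')(11)), 2) = Pow(Add(Mul(I, Pow(69, Rational(1, 2))), 108), 2) = Pow(Add(108, Mul(I, Pow(69, Rational(1, 2)))), 2)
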